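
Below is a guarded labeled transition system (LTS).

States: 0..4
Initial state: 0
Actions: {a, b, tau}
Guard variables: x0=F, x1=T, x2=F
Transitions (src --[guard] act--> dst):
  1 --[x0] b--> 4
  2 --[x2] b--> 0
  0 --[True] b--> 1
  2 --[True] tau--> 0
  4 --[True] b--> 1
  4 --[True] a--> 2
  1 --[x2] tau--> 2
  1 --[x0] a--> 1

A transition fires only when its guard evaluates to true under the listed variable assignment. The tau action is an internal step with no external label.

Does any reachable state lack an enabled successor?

Answer: DEADLOCK at state 1

Trace:
Reachable = {0,1}
  0: b→1  [deg 1]
  1: ∅  [deadlock]
Path to 1: b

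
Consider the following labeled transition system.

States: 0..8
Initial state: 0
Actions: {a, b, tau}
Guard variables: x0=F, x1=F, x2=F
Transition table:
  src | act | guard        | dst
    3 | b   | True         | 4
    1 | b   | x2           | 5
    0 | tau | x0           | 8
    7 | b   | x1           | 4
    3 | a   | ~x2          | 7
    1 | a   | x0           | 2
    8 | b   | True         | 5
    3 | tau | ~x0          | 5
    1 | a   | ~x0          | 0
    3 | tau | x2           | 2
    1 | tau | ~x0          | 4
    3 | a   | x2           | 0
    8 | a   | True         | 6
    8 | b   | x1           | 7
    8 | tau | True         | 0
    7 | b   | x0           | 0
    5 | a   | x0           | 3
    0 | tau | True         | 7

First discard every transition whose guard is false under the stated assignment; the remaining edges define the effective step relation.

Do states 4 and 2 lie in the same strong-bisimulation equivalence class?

Answer: BISIMILAR

Trace:
Refine partition for ~:
  round 0: {{0,1,2,3,4,5,6,7,8}}
  round 1: {{0},{1},{2,4,5,6,7},{3,8}}
  round 2: {{0},{1},{2,4,5,6,7},{3},{8}}
5 equivalence class(es) (converged in 3)
class of 4: {2,4,5,6,7}; class of 2: {2,4,5,6,7}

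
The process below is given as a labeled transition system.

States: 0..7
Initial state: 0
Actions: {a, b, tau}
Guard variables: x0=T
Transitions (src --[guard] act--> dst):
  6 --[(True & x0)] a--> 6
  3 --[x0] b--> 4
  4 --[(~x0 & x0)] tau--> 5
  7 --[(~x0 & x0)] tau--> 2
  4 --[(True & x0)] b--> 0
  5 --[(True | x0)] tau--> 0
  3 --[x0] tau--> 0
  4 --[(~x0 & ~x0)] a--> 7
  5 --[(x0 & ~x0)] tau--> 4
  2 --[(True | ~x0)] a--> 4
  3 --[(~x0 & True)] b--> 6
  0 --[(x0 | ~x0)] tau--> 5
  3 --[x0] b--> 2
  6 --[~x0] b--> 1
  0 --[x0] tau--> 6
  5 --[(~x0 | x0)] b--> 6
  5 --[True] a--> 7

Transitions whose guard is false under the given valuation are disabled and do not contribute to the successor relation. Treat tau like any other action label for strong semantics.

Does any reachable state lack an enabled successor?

R = {0,5,6,7}
  0: tau→5  tau→6  [2 out]
  5: a→7  b→6  tau→0  [3 out]
  6: a→6  [1 out]
  7: ∅  [no exit]
trace reaching 7: tau·a

Answer: DEADLOCK at state 7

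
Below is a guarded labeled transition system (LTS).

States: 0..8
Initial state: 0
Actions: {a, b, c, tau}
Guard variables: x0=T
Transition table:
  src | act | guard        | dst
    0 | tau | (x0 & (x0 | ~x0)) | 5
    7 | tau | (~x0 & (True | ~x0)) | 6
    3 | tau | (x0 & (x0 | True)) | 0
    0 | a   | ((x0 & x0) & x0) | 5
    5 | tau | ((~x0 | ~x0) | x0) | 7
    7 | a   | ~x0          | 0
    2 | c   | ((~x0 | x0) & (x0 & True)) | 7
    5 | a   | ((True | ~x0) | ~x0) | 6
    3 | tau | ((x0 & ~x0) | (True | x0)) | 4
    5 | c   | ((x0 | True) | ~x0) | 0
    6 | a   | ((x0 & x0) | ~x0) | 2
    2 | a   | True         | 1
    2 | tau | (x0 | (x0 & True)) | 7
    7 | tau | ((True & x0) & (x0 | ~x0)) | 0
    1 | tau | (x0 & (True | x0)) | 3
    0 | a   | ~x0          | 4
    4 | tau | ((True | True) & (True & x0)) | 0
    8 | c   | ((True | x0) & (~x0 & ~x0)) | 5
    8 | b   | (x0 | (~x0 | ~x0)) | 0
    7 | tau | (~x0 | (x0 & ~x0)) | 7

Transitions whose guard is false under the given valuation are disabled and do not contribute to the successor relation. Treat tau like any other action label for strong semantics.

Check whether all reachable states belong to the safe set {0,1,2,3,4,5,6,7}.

Safe = {0,1,2,3,4,5,6,7}
R = {0,1,2,3,4,5,6,7}
  0: ✓
  1: ✓
  2: ✓
  3: ✓
  4: ✓
  5: ✓
  6: ✓
  7: ✓

Answer: INVARIANT HOLDS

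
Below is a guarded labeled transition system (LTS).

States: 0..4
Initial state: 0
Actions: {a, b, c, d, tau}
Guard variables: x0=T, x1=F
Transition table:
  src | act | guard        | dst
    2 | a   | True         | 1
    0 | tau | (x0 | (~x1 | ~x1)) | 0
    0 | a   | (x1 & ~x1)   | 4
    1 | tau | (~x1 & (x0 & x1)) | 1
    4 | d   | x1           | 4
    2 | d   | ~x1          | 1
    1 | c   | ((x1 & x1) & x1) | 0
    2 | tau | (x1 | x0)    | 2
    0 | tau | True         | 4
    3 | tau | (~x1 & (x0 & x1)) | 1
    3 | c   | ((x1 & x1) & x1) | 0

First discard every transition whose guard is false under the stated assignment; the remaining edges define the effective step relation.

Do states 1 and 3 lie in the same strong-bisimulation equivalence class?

Refine partition for ~:
  P[0] = {{0,1,2,3,4}}
  P[1] = {{0},{1,3,4},{2}}
stable after 2 split(s): 3 block(s)
1∈{1,3,4}, 3∈{1,3,4}

Answer: BISIMILAR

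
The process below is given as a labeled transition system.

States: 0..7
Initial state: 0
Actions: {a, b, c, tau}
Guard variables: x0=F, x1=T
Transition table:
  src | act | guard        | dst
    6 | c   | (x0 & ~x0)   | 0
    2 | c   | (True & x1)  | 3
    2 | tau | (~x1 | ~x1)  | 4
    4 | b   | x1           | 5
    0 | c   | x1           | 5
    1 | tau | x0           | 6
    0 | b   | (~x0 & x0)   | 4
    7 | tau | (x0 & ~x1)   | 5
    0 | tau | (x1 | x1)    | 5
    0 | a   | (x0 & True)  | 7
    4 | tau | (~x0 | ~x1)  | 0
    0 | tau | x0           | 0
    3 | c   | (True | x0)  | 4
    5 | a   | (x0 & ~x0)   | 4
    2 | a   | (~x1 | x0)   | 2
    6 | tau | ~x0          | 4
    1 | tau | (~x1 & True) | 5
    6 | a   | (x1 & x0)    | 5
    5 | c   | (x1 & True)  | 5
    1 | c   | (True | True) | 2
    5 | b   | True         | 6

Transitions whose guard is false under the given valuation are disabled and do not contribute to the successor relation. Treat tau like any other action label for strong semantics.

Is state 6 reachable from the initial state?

10 transition(s) survive guard evaluation.
depth 0: {0}
depth 1: {5}  total {0,5}
depth 2: {6}  total {0,5,6}
depth 3: {4}  total {0,4,5,6}
Reach set: {0,4,5,6}
witness 6: c·b

Answer: REACHABLE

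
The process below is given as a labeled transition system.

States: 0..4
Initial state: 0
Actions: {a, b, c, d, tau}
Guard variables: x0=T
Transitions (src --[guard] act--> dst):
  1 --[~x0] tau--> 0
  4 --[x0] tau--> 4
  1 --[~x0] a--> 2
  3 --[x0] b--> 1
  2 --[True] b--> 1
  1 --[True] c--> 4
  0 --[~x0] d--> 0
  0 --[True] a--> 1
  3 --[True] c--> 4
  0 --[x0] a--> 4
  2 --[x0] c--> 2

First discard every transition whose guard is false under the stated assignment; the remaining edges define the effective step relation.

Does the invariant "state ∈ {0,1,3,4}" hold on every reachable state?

Answer: INVARIANT HOLDS

Trace:
Safe = {0,1,3,4}
Reachable = {0,1,4}
  0: ✓
  1: ✓
  4: ✓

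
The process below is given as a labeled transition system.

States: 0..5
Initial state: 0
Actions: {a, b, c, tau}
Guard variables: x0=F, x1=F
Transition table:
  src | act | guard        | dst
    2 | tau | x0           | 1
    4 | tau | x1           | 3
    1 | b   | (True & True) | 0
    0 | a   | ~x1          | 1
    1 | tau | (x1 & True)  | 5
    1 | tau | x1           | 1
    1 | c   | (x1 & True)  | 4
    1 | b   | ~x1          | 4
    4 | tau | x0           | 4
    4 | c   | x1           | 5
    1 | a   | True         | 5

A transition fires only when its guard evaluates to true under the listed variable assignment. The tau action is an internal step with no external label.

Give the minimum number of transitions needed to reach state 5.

Layered search for 5:
  Layer 0: {0}
  Layer 1: {1}
  Layer 2: {4,5}
depth(5)=2, e.g. a·a

Answer: 2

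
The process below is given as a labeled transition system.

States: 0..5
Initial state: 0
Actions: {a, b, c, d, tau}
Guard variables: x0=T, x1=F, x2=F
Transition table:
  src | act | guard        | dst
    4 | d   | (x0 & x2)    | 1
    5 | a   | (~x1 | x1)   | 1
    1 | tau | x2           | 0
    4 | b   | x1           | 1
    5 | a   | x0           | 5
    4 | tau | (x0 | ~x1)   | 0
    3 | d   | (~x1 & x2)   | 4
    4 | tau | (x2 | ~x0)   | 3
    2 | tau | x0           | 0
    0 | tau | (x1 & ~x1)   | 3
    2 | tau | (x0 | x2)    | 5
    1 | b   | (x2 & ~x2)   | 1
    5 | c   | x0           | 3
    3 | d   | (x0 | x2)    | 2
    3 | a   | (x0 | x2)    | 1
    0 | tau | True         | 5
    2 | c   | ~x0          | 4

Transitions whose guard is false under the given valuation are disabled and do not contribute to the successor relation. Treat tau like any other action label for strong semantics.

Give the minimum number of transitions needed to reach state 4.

BFS to 4:
  depth 0: {0}
  depth 1: {5}
  depth 2: {1,3}
  depth 3: {2}
4 never appears.

Answer: UNREACHABLE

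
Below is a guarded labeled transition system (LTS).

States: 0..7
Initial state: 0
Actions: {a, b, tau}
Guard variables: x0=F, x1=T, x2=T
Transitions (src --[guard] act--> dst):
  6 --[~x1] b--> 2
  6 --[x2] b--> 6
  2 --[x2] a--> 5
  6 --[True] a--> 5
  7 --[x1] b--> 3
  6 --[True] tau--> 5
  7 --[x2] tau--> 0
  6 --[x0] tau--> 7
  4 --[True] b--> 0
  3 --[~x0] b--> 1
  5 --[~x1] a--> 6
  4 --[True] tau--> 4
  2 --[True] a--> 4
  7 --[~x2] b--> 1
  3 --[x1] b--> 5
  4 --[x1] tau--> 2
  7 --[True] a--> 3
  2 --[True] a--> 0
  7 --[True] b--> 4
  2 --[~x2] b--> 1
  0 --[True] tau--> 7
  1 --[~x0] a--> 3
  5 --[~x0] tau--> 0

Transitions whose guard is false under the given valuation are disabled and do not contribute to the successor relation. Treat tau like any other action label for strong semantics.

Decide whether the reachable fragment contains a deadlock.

Reachable = {0,1,2,3,4,5,7}
  0: tau→7  [1 exit(s)]
  1: a→3  [1 exit(s)]
  2: a→0  a→4  a→5  [3 exit(s)]
  3: b→1  b→5  [2 exit(s)]
  4: b→0  tau→2  tau→4  [3 exit(s)]
  5: tau→0  [1 exit(s)]
  7: a→3  b→3  b→4  tau→0  [4 exit(s)]

Answer: DEADLOCK-FREE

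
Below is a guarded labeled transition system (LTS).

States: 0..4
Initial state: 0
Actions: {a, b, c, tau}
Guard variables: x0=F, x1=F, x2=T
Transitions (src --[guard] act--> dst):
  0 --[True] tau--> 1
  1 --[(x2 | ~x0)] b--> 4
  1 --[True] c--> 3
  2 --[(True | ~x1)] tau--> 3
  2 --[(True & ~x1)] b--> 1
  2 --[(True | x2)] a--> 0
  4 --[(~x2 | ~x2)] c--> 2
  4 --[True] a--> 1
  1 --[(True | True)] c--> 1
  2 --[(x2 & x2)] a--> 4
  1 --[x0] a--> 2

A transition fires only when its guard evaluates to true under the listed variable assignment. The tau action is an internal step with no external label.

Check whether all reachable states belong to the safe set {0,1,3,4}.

Answer: INVARIANT HOLDS

Analysis:
Inv-set: {0,1,3,4}
Reach set: {0,1,3,4}
  0: safe
  1: safe
  3: safe
  4: safe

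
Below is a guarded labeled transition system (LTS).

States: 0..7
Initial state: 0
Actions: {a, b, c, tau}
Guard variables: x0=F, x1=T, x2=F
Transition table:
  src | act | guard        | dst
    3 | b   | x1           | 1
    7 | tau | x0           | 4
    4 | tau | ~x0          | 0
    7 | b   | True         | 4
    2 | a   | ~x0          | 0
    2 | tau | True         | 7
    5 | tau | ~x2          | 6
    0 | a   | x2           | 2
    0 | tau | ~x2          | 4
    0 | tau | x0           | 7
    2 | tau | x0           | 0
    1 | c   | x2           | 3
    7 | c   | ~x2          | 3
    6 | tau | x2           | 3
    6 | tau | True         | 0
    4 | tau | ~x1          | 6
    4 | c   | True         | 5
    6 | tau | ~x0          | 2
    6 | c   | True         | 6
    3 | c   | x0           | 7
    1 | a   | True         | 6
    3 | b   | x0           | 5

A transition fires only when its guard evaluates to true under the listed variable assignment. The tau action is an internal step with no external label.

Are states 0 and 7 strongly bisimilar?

Refine partition for ~:
  π0 = {{0,1,2,3,4,5,6,7}}
  π1 = {{0,5},{1},{2},{3},{4,6},{7}}
  π2 = {{0,5},{1},{2},{3},{4},{6},{7}}
  π3 = {{0},{1},{2},{3},{4},{5},{6},{7}}
stable after 4 split(s): 8 block(s)
[0]={0}  [7]={7}

Answer: NOT BISIMILAR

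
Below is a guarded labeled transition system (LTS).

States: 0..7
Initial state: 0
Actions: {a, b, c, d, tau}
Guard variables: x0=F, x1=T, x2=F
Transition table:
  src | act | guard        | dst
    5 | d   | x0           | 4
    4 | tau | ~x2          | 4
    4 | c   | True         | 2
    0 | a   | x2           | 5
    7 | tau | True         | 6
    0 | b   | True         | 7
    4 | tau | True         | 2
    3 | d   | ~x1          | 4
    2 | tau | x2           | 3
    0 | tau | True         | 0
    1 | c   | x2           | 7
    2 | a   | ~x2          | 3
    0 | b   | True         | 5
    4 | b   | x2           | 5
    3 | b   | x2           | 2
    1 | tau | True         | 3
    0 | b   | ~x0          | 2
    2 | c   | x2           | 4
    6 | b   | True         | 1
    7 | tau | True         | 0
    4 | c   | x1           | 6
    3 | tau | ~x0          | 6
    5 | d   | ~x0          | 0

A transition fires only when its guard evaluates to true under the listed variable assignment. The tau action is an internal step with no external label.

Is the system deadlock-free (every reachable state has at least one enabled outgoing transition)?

Answer: DEADLOCK-FREE

Working:
R = {0,1,2,3,5,6,7}
  0: b→2  b→5  b→7  tau→0  [4 out]
  1: tau→3  [1 out]
  2: a→3  [1 out]
  3: tau→6  [1 out]
  5: d→0  [1 out]
  6: b→1  [1 out]
  7: tau→0  tau→6  [2 out]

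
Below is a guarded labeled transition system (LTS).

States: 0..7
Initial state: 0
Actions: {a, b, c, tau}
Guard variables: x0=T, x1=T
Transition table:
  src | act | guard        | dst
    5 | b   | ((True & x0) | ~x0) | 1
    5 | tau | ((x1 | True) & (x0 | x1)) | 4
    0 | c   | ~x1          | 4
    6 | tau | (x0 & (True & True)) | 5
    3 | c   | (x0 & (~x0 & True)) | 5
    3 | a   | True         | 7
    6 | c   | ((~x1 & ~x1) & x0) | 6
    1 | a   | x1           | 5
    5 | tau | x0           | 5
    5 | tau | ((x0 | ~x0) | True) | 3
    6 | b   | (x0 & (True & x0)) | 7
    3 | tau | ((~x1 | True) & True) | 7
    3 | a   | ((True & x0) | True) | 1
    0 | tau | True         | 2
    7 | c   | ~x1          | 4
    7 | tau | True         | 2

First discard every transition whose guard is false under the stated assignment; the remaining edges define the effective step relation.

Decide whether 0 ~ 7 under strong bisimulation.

Refine partition for ~:
  π0 = {{0,1,2,3,4,5,6,7}}
  π1 = {{0,7},{1},{2,4},{3},{5,6}}
  π2 = {{0,7},{1},{2,4},{3},{5},{6}}
stable after 3 split(s): 6 block(s)
class of 0: {0,7}; class of 7: {0,7}

Answer: BISIMILAR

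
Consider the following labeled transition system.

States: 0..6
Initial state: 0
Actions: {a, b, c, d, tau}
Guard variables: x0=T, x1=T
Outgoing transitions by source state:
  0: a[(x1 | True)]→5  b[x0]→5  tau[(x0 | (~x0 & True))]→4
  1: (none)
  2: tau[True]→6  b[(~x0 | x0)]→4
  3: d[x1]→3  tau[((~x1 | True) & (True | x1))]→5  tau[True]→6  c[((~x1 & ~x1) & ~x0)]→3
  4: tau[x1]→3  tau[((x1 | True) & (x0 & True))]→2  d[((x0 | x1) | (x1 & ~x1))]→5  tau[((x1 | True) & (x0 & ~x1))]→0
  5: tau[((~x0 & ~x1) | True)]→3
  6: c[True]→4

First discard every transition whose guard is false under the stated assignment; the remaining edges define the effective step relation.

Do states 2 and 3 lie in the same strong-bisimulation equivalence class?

Answer: NOT BISIMILAR

Analysis:
Refine partition for ~:
  round 0: {{0,1,2,3,4,5,6}}
  round 1: {{0},{1},{2},{3,4},{5},{6}}
  round 2: {{0},{1},{2},{3},{4},{5},{6}}
stable after 3 split(s): 7 block(s)
2∈{2}, 3∈{3}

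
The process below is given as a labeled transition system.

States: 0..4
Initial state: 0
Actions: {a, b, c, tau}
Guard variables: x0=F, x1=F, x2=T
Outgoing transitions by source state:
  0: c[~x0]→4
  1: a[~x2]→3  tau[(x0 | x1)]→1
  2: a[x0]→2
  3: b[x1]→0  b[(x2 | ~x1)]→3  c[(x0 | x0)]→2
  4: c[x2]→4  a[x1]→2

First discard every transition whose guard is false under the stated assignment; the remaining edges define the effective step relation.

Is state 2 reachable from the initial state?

Answer: UNREACHABLE

Trace:
Guard filter leaves 3 enabled edge(s).
L0 = {0}
L1 = {4}  total {0,4}
R = {0,4}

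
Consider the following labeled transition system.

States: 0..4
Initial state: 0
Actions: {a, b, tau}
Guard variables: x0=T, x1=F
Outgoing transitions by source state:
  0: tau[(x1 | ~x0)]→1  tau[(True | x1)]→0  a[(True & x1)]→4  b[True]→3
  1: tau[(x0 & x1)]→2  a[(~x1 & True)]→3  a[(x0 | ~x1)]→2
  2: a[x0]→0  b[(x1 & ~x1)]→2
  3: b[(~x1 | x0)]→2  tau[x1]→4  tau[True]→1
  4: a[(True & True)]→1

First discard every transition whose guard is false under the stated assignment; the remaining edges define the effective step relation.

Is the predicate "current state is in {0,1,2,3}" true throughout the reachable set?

Answer: INVARIANT HOLDS

Trace:
Allowed set {0,1,2,3}
Reachable = {0,1,2,3}
  0: ok
  1: ok
  2: ok
  3: ok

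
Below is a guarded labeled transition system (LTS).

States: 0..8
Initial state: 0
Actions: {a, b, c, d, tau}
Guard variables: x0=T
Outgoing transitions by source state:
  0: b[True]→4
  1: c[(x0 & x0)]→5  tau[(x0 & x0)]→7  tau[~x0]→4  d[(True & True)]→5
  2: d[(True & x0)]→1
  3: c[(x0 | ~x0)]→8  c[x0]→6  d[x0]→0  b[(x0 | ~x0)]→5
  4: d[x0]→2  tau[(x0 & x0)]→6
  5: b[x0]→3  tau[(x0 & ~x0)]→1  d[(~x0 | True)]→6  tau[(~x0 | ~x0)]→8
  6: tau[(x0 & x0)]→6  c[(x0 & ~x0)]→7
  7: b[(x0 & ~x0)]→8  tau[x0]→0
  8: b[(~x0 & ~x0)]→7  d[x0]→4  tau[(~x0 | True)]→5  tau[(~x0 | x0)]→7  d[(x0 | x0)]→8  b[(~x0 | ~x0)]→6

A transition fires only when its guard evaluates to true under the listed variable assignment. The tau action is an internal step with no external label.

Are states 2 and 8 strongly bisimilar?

Bisimulation quotient by refinement:
  π0 = {{0,1,2,3,4,5,6,7,8}}
  π1 = {{0},{1},{2},{3},{4,8},{5},{6,7}}
  π2 = {{0},{1},{2},{3},{4},{5},{6},{7},{8}}
stable after 3 split(s): 9 block(s)
2∈{2}, 8∈{8}

Answer: NOT BISIMILAR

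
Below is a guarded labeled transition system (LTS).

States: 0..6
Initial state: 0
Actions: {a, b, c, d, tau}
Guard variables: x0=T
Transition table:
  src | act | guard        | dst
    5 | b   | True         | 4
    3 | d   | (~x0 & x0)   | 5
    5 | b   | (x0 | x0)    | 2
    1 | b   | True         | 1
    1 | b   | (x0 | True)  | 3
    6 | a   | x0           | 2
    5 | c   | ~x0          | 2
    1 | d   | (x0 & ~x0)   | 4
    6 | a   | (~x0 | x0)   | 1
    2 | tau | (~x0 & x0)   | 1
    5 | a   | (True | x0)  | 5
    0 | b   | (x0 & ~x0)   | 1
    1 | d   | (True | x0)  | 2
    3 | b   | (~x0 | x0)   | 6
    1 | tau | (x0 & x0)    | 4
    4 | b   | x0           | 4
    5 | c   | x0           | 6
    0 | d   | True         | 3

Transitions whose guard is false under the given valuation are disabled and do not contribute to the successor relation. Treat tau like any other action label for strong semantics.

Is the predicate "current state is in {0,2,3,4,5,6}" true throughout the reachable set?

Inv-set: {0,2,3,4,5,6}
R = {0,1,2,3,4,6}
  0: ok
  1: VIOLATES
  2: ok
  3: ok
  4: ok
  6: ok
witness against invariant: d·b·a → 1

Answer: INVARIANT VIOLATED at state 1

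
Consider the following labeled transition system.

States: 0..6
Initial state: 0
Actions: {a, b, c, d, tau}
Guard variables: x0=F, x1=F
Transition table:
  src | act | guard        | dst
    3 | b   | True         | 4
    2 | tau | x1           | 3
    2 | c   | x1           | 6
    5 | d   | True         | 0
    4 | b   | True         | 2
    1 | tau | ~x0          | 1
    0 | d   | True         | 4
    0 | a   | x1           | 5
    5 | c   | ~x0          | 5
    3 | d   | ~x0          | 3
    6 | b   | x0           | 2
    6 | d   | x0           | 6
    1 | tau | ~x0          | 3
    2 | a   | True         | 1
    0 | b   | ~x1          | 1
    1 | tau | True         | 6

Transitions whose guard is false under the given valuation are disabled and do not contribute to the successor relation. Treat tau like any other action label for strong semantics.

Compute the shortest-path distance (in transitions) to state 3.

Answer: 2

Analysis:
BFS to 3:
  Layer 0: {0}
  Layer 1: {1,4}
  Layer 2: {2,3,6}
3 enters at depth 2; path b·tau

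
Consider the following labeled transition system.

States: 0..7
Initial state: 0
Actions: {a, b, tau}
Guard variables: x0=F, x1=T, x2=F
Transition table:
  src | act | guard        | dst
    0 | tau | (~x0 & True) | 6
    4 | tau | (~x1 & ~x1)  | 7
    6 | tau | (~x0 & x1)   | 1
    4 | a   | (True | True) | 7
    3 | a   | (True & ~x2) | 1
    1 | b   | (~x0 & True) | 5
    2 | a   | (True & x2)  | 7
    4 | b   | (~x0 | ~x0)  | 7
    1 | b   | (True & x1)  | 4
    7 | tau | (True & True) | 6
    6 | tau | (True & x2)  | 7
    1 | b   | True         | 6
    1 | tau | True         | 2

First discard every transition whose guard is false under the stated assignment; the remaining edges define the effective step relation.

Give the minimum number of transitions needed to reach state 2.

Breadth-first toward 2:
  L0 = {0}
  L1 = {6}
  L2 = {1}
  L3 = {2,4,5}
2 enters at depth 3; path tau·tau·tau

Answer: 3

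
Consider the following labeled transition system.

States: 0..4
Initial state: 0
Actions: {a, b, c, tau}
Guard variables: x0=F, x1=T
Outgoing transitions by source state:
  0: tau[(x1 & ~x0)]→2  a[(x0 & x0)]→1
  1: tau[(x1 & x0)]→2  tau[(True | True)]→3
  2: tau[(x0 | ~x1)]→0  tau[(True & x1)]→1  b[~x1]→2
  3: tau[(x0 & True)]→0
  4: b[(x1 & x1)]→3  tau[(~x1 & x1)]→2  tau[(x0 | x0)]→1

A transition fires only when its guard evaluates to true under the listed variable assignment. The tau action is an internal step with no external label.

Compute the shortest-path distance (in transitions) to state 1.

Answer: 2

Working:
Layered search for 1:
  Layer 0: {0}
  Layer 1: {2}
  Layer 2: {1}
first hit 1 at d=2 via tau·tau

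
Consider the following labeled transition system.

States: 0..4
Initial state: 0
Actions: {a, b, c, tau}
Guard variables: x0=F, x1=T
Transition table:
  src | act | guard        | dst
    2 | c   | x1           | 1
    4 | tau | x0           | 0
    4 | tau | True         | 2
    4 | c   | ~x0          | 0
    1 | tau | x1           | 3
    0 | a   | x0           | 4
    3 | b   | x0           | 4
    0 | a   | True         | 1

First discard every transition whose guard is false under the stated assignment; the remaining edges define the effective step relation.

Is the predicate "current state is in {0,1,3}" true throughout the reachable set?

Answer: INVARIANT HOLDS

Trace:
Allowed set {0,1,3}
Reach set: {0,1,3}
  0: safe
  1: safe
  3: safe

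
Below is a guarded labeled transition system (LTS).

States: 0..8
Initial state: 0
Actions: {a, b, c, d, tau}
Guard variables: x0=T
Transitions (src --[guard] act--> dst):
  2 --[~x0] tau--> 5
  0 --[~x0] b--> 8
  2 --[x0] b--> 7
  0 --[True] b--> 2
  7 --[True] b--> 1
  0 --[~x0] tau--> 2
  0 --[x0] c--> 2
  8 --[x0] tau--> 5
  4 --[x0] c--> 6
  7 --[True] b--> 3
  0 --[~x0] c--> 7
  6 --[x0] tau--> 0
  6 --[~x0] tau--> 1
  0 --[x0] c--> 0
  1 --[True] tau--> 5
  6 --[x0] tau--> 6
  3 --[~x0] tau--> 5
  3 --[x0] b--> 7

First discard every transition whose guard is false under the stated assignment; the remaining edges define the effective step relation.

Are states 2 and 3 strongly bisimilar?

Bisimulation quotient by refinement:
  π0 = {{0,1,2,3,4,5,6,7,8}}
  π1 = {{0},{1,6,8},{2,3,7},{4},{5}}
  π2 = {{0},{1,8},{2,3},{4},{5},{6},{7}}
Fixed point at round 3; 7 class(es).
[2]={2,3}  [3]={2,3}

Answer: BISIMILAR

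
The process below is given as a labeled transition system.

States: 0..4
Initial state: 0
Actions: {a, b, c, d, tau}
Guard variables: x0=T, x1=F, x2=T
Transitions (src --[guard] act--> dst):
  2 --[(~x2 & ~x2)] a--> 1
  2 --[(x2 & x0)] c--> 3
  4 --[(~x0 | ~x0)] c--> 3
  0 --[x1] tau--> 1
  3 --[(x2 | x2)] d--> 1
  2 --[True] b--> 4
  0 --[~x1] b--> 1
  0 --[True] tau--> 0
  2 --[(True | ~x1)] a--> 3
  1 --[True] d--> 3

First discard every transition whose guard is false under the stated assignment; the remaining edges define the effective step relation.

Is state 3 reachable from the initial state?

After dropping false guards: 7 live edges.
Layer 0: {0}
Layer 1: {1}  cumulative {0,1}
Layer 2: {3}  cumulative {0,1,3}
Reachable = {0,1,3}
Path to 3: b·d

Answer: REACHABLE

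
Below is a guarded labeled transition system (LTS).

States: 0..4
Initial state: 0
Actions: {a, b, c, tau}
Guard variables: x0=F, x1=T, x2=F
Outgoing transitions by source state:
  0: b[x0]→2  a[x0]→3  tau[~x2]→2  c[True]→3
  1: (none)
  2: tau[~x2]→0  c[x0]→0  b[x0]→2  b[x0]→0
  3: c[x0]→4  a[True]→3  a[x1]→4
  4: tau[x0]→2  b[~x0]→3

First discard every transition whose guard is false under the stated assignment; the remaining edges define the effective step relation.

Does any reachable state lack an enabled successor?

Answer: DEADLOCK-FREE

Working:
Reachable = {0,2,3,4}
  0: c→3  tau→2  [2 out]
  2: tau→0  [1 out]
  3: a→3  a→4  [2 out]
  4: b→3  [1 out]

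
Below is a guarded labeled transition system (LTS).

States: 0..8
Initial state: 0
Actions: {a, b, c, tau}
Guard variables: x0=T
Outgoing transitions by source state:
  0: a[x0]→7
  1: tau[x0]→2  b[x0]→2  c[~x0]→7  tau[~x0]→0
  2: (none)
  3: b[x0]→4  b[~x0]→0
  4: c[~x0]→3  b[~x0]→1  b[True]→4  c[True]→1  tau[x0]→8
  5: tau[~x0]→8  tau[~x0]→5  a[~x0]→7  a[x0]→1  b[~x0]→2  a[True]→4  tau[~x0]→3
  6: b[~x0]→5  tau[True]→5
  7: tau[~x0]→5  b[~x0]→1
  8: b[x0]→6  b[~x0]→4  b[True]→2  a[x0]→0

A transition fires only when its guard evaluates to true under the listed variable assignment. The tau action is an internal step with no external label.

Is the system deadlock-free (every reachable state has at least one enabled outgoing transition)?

Answer: DEADLOCK at state 7

Analysis:
R = {0,7}
  0: a→7  [1 exit(s)]
  7: ∅  [no exit]
witness 7: a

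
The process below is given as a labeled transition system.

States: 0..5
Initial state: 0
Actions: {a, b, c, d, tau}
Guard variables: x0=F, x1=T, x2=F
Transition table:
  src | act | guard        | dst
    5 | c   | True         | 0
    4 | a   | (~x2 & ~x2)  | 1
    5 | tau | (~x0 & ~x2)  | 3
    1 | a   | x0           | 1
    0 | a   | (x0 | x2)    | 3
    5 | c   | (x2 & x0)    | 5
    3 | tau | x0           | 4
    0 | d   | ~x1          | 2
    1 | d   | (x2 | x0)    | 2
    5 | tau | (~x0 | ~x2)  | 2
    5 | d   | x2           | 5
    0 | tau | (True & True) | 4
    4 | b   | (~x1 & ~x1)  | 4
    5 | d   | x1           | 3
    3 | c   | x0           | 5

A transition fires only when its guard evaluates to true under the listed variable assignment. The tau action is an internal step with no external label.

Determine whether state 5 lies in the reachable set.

Answer: UNREACHABLE

Analysis:
Guard filter leaves 6 enabled edge(s).
Layer 0: {0}
Layer 1: {4}  cumulative {0,4}
Layer 2: {1}  cumulative {0,1,4}
Reach set: {0,1,4}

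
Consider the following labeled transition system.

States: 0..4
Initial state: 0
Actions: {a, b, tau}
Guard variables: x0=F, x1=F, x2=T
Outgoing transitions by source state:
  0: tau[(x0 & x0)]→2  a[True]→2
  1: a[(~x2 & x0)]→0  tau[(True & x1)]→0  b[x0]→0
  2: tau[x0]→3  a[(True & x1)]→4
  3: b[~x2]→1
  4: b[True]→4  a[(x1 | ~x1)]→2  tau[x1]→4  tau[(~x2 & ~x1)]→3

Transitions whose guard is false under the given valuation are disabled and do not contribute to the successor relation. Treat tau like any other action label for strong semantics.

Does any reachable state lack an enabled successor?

Answer: DEADLOCK at state 2

Working:
Reachable = {0,2}
  0: a→2  [1 exit(s)]
  2: ∅  [no exit]
witness 2: a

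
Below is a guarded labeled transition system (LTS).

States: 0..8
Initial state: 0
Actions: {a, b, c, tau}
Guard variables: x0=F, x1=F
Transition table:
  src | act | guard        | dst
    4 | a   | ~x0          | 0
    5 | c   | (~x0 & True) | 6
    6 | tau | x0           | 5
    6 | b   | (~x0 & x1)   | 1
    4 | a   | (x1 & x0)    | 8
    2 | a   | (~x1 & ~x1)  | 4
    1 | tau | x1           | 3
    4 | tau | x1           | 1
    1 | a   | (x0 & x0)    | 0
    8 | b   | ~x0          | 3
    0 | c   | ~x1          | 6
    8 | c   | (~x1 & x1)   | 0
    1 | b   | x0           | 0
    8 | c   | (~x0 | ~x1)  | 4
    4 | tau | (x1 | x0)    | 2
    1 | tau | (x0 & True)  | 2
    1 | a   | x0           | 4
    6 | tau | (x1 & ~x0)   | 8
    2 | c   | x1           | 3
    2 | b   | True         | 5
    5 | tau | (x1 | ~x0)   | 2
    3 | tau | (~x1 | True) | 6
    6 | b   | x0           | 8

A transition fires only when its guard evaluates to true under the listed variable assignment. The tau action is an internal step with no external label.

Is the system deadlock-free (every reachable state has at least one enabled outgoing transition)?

Answer: DEADLOCK at state 6

Working:
Reachable = {0,6}
  0: c→6  [deg 1]
  6: ∅  [STUCK]
trace reaching 6: c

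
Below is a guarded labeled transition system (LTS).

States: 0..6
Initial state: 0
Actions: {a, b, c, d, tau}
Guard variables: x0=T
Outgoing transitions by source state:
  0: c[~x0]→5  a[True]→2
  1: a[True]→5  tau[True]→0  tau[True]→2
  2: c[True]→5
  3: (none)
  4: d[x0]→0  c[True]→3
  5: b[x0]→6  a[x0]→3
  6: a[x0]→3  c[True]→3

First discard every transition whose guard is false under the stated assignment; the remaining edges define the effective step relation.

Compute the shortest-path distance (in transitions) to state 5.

BFS to 5:
  L0 = {0}
  L1 = {2}
  L2 = {5}
depth(5)=2, e.g. a·c

Answer: 2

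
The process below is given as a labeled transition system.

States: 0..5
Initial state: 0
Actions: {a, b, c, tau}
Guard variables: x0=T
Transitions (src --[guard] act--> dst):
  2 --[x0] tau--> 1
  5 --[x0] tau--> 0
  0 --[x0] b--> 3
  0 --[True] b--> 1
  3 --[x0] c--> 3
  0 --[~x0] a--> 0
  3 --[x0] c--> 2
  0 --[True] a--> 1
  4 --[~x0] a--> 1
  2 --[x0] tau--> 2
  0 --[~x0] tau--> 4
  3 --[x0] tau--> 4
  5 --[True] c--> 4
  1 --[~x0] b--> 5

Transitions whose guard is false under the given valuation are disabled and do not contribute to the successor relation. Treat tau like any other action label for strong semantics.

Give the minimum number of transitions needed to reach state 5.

BFS to 5:
  Layer 0: {0}
  Layer 1: {1,3}
  Layer 2: {2,4}
5 never appears.

Answer: UNREACHABLE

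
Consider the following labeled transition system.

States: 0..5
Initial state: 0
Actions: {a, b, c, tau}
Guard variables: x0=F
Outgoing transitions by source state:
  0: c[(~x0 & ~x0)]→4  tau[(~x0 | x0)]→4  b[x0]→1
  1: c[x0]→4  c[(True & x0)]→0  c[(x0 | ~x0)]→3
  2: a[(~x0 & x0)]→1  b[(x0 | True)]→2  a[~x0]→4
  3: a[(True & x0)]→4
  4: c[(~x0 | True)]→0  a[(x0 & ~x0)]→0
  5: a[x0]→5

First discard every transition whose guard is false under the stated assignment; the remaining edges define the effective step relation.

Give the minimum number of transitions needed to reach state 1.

Breadth-first toward 1:
  depth 0: {0}
  depth 1: {4}
1 never appears.

Answer: UNREACHABLE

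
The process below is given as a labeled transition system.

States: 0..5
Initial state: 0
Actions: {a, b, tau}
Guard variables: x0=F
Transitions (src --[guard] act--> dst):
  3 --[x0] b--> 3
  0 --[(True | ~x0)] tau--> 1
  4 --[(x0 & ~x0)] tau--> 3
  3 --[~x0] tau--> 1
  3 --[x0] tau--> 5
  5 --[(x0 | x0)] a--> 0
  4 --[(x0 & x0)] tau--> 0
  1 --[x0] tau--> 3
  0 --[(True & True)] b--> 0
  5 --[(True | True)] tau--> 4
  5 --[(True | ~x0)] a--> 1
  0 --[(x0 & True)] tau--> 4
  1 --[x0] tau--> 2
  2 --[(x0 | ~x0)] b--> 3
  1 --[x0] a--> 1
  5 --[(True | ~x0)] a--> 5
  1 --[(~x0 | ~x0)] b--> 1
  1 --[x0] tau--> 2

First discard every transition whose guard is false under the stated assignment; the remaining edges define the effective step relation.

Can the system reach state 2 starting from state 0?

8 transition(s) survive guard evaluation.
Layer 0: {0}
Layer 1: {1}  total {0,1}
Reach set: {0,1}

Answer: UNREACHABLE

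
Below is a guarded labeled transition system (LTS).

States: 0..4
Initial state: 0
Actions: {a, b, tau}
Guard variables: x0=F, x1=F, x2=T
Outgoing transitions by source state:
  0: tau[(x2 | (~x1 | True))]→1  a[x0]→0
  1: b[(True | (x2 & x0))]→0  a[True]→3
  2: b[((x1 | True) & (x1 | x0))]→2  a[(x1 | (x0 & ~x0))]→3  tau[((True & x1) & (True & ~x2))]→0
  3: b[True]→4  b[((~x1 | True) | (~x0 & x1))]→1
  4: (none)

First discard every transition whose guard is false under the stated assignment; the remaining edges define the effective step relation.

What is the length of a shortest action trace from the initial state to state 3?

Answer: 2

Analysis:
Layered search for 3:
  L0 = {0}
  L1 = {1}
  L2 = {3}
depth(3)=2, e.g. tau·a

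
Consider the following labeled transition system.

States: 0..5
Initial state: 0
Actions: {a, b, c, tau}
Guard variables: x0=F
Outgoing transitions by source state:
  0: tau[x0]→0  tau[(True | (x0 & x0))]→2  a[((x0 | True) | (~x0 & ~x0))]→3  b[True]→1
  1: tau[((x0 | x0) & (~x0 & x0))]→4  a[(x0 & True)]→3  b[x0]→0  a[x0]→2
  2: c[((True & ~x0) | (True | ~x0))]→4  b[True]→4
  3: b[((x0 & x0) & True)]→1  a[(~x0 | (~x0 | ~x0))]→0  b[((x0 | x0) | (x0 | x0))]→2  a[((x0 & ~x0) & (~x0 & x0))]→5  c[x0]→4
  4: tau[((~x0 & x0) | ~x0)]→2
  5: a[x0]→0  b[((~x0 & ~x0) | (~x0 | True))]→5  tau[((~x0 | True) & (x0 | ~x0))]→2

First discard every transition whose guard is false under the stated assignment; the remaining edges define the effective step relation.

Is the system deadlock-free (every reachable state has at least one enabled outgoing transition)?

R = {0,1,2,3,4}
  0: a→3  b→1  tau→2  [3 out]
  1: ∅  [deadlock]
  2: b→4  c→4  [2 out]
  3: a→0  [1 out]
  4: tau→2  [1 out]
trace reaching 1: b

Answer: DEADLOCK at state 1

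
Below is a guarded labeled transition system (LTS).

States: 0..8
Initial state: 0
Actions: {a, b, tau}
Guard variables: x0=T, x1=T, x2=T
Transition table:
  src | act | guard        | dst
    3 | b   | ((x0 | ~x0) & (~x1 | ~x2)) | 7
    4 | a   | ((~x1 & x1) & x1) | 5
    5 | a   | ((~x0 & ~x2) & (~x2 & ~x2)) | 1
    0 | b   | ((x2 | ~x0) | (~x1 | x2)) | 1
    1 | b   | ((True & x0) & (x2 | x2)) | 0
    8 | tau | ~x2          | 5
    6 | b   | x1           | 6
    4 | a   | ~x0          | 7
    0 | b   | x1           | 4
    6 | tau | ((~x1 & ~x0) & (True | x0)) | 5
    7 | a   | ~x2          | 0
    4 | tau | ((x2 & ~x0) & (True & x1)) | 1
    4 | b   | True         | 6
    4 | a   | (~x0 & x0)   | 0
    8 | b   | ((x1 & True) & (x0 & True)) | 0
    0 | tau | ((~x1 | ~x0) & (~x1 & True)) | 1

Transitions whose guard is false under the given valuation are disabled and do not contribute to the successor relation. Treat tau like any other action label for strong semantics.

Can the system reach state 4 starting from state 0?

After dropping false guards: 6 live edges.
Layer 0: {0}
Layer 1: {1,4}  now seen {0,1,4}
Layer 2: {6}  now seen {0,1,4,6}
Reachable = {0,1,4,6}
witness 4: b

Answer: REACHABLE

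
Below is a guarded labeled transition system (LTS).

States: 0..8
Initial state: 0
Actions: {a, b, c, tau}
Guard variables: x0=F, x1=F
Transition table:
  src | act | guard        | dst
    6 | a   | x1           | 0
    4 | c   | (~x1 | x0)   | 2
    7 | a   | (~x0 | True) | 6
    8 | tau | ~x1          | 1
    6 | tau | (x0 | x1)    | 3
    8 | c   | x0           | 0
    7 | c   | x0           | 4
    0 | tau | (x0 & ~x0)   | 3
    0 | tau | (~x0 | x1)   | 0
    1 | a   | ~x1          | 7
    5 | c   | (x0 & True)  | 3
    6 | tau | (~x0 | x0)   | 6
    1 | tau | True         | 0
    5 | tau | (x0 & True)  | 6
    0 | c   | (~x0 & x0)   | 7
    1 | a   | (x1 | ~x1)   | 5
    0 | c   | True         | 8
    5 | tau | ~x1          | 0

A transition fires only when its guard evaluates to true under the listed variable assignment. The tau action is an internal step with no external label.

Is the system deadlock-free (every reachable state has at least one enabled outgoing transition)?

Answer: DEADLOCK-FREE

Working:
Reach set: {0,1,5,6,7,8}
  0: c→8  tau→0  [2 exit(s)]
  1: a→5  a→7  tau→0  [3 exit(s)]
  5: tau→0  [1 exit(s)]
  6: tau→6  [1 exit(s)]
  7: a→6  [1 exit(s)]
  8: tau→1  [1 exit(s)]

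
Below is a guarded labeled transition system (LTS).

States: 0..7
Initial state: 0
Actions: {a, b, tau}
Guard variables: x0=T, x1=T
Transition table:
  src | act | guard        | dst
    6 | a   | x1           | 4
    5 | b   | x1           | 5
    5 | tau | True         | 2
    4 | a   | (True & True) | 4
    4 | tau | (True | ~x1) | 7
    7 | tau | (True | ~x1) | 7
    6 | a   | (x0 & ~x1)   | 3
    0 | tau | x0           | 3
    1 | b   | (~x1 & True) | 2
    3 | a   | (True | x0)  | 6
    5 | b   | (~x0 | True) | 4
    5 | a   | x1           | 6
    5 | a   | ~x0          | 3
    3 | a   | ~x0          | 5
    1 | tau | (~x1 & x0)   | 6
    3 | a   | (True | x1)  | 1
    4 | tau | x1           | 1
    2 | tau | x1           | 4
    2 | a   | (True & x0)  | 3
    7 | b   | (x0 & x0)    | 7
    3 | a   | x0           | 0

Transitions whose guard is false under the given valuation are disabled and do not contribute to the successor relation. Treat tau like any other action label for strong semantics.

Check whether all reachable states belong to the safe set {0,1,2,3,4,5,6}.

Answer: INVARIANT VIOLATED at state 7

Working:
Inv-set: {0,1,2,3,4,5,6}
Reach set: {0,1,3,4,6,7}
  0: ✓
  1: ✓
  3: ✓
  4: ✓
  6: ✓
  7: ✗ unsafe
reach 7 via tau·a·a·tau — violates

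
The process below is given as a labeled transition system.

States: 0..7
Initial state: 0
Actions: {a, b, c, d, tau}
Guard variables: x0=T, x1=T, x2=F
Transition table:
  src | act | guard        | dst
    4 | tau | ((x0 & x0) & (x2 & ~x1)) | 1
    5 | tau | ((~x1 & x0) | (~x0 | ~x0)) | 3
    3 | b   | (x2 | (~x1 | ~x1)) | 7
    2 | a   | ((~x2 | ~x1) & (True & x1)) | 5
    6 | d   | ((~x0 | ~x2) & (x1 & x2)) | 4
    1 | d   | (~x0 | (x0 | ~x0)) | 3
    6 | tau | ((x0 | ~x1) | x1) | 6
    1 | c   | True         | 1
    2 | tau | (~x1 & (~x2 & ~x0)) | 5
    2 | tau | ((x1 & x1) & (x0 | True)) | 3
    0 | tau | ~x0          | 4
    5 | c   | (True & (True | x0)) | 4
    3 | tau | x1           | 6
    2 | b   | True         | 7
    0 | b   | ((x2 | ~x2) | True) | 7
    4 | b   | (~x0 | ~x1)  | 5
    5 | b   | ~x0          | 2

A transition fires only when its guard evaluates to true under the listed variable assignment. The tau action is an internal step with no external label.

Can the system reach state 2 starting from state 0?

Answer: UNREACHABLE

Working:
9 transition(s) survive guard evaluation.
depth 0: {0}
depth 1: {7}  total {0,7}
Reachable = {0,7}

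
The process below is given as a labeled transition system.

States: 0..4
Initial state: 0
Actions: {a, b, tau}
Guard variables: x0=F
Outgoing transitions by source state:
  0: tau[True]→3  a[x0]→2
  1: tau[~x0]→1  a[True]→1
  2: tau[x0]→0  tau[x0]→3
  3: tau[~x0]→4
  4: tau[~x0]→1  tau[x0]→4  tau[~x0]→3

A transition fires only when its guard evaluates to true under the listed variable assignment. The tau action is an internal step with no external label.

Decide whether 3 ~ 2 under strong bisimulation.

Bisimulation quotient by refinement:
  P[0] = {{0,1,2,3,4}}
  P[1] = {{0,3,4},{1},{2}}
  P[2] = {{0,3},{1},{2},{4}}
  P[3] = {{0},{1},{2},{3},{4}}
Fixed point at round 4; 5 class(es).
3∈{3}, 2∈{2}

Answer: NOT BISIMILAR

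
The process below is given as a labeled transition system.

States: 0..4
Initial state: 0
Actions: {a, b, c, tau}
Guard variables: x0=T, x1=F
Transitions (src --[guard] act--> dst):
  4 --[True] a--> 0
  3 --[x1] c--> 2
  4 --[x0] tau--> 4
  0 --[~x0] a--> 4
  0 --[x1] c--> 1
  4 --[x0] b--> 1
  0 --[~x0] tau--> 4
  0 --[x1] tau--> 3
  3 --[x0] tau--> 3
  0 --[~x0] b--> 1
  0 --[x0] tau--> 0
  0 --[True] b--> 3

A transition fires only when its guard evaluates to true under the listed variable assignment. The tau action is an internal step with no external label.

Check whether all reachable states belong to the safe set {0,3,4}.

Safe = {0,3,4}
Reach set: {0,3}
  0: safe
  3: safe

Answer: INVARIANT HOLDS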